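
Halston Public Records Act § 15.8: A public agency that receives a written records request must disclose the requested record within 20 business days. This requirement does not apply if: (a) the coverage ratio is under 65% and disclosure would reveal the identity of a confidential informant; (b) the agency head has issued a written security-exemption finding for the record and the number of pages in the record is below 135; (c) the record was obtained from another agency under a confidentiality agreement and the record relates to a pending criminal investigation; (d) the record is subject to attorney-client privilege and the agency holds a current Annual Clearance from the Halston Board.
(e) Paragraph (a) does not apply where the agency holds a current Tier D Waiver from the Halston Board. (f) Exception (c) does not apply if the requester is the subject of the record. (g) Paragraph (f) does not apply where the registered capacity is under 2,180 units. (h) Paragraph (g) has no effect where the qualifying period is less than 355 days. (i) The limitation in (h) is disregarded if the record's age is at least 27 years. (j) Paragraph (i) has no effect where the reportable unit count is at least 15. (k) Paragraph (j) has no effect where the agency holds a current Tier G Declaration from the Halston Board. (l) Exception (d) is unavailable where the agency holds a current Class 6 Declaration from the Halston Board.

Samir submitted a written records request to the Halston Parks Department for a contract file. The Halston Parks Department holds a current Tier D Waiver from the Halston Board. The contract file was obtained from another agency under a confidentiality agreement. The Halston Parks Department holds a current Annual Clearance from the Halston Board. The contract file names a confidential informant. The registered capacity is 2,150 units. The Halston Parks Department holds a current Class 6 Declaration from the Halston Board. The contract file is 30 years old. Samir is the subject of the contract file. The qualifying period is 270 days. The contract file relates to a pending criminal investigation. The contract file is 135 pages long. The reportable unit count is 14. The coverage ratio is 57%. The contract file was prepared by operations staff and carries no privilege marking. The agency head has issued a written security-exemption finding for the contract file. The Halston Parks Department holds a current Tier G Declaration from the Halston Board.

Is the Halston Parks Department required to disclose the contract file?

No — exception (c) applies; the Halston Parks Department is not required to disclose the contract file.

All of (a)'s requirements are met (the coverage ratio is 57%, under the 65% limit; the contract file names a confidential informant). But applying paragraph (e): (e) is triggered — a current Tier D Waiver is held. So (a) is unavailable.
Exception (b) fails — the number of pages in the record is 135, not below 135.
Exception (c)'s conditions are all satisfied: the contract file was obtained under a confidentiality agreement; the contract file relates to a pending investigation. As to paragraphs (f)–(k): (f) operates (Samir is the subject of the contract file), but yields to (g): (g) is triggered — the registered capacity is 2,150 units, under the 2,180 units limit. (h) would limit (g) — the qualifying period is 270 days, less than the 355 days limit — but (i) sets (h) aside: (i) is triggered — the record's age is 30 years, meeting the 27 years threshold. (j) does not operate here (the reportable unit count is 14, short of 15), so (i) stands. So (c) applies.
Exception (d) does not apply: the contract file carries no privilege marking.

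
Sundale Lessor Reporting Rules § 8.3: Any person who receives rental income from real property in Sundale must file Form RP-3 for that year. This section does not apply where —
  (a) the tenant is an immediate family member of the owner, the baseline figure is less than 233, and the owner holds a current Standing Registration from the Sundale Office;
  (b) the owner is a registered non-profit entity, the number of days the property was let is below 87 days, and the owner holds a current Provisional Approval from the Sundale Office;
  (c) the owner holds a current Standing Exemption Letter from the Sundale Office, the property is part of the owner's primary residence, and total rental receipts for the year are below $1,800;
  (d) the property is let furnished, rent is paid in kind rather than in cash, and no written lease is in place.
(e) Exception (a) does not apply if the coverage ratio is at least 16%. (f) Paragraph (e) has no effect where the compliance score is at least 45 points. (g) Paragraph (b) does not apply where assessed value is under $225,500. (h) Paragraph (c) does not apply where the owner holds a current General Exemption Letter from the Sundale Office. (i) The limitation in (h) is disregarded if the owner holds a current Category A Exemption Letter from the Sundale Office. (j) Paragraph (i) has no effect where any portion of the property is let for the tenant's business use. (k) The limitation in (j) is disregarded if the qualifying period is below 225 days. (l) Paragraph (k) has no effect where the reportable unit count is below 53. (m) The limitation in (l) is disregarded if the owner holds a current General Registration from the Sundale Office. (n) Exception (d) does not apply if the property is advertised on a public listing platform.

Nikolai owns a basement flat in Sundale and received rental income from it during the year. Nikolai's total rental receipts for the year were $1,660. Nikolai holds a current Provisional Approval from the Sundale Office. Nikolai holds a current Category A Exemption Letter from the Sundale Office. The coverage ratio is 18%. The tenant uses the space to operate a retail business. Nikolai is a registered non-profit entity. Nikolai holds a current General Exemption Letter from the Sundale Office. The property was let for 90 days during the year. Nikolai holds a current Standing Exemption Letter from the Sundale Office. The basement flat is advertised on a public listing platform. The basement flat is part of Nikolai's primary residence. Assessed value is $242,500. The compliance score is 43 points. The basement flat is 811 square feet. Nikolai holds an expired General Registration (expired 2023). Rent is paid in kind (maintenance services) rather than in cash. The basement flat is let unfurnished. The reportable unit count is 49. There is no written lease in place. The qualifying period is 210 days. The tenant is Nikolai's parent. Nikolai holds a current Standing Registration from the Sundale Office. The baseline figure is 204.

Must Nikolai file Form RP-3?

Exception (a) is satisfied on its face — the tenant is an immediate family member; the baseline figure is 204, less than the 233 limit; a current Standing Registration is held. But applying paragraphs (e)–(f): (e) is engaged — the coverage ratio is 18%, meeting the 16% threshold. (f), which would lift (e), is inapplicable — the compliance score is 43 points, short of 45 points. So (a) is unavailable.
Exception (b) does not apply: the number of days the property was let is 90 days, not below 87 days.
Exception (c)'s conditions are all satisfied: a current Standing Exemption Letter is held; the basement flat is part of the primary residence; total rental receipts for the year are $1,660, below the $1,800 limit. But: (h) is engaged — a current General Exemption Letter is held. (i) operates (a current Category A Exemption Letter is held), but is set aside by (j): (j) operates against (i): the space is let for business use. (k) operates (the qualifying period is 210 days, below the 225 days limit), but is set aside by (l): (l) is engaged — the reportable unit count is 49, below the 53 limit. (m), which would lift (l), is inapplicable — there is no General Registration in force. So (c) is unavailable.
Exception (d) requires that the property is let furnished; but the property is let unfurnished, so (d) is unavailable.
No exception displaces § 8.3.

Yes — Nikolai must file Form RP-3.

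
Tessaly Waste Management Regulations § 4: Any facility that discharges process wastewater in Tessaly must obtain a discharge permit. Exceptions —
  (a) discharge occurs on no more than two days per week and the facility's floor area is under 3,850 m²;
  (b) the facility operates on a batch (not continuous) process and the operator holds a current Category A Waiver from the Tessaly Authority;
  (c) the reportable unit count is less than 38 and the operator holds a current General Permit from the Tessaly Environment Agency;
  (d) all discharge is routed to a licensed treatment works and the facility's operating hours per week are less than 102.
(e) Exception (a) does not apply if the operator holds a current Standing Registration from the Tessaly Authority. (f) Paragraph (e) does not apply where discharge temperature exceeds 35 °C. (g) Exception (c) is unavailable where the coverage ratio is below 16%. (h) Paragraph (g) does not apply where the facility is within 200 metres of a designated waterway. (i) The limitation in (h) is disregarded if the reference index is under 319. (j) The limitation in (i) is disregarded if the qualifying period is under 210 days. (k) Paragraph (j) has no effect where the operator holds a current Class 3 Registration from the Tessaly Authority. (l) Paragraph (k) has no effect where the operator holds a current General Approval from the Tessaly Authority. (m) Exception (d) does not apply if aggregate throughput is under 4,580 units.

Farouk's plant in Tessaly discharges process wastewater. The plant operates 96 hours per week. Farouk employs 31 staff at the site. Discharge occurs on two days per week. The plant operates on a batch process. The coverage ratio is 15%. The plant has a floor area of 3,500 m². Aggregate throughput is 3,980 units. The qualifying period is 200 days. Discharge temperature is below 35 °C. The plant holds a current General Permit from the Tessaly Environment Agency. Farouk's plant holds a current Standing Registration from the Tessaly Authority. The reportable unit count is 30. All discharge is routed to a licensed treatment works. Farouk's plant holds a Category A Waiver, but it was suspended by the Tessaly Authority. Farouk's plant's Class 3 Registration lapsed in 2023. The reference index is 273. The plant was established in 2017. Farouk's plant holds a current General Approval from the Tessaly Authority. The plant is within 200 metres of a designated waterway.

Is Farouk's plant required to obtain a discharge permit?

All of (a)'s requirements are met (discharge occurs on no more than two days per week; the facility's floor area is 3,500 m², under the 3,850 m² limit). However, paragraphs (e)–(f) must be considered: (e) operates against (a): a current Standing Registration is held. (f), which would lift (e), is not engaged — discharge temperature is below 35 °C. So (a) is unavailable.
Exception (b) fails — no current Category A Waiver is held.
Exception (c): the reportable unit count is 30, less than the 38 limit; a current General Permit is held — every condition holds. Under paragraphs (g)–(l): (g) is engaged (the coverage ratio is 15%, below the 16% limit), but is overridden by (h): (h) operates against (g): the plant is within 200 m of a designated waterway. (i) is engaged (the reference index is 273, under the 319 limit), but is itself disapplied by (j): (j) is engaged — the qualifying period is 200 days, under the 210 days limit. (k), which would lift (j), is not engaged — no current Class 3 Registration is held. Exception (c) stands.
Exception (d) is satisfied on its face — discharge is routed to a licensed treatment works; the facility's operating hours per week are 96, less than the 102 limit. However, paragraph (m) must be considered: (m) is engaged — aggregate throughput is 3,980 units, under the 4,580 units limit. Exception (d) does not apply.

No — exception (c) applies; Farouk's plant is not required to obtain a discharge permit.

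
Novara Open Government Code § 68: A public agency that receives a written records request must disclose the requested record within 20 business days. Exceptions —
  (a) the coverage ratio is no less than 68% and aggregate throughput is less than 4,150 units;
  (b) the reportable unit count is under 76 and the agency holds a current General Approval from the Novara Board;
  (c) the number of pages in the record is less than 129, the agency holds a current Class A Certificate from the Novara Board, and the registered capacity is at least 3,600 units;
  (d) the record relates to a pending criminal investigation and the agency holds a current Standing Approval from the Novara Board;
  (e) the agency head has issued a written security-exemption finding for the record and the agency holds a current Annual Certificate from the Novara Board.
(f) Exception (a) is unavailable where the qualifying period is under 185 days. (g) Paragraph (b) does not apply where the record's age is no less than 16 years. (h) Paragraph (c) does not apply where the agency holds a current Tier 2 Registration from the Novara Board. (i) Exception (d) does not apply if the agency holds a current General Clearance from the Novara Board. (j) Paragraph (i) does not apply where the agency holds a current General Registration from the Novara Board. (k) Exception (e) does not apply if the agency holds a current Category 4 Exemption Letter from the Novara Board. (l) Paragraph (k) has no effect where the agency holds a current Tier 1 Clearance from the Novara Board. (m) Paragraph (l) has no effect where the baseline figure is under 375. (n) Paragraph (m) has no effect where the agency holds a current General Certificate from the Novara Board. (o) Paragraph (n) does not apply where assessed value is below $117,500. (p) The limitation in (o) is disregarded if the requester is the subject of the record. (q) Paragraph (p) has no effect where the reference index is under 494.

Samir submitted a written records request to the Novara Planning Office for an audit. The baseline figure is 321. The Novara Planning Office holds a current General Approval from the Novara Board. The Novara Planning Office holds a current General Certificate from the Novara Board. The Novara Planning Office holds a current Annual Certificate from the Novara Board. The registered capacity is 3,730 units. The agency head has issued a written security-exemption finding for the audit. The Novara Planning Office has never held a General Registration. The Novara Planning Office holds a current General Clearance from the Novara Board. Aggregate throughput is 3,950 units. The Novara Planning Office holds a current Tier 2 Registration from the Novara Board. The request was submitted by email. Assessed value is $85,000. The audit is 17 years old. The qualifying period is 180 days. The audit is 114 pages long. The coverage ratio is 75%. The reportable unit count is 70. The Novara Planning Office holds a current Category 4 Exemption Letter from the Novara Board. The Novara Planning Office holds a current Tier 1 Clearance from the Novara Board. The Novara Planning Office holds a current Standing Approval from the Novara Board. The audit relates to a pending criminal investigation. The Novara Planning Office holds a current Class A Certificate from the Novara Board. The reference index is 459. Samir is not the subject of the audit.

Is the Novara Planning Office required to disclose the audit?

Yes — the Novara Planning Office must disclose the audit.

Exception (a): the coverage ratio is 75%, meeting the 68% threshold; aggregate throughput is 3,950 units, less than the 4,150 units limit — every condition holds. But: (f) is engaged — the qualifying period is 180 days, under the 185 days limit. Exception (a) does not apply.
Exception (b): the reportable unit count is 70, under the 76 limit; a current General Approval is held — every condition holds. Turning to paragraph (g): (g) operates against (b): the record's age is 17 years, meeting the 16 years threshold. (b) is therefore removed.
Exception (c): the number of pages in the record is 114, less than the 129 limit; a current Class A Certificate is held; the registered capacity is 3,730 units, meeting the 3,600 units threshold — every condition holds. Turning to paragraph (h): (h) operates against (c): a current Tier 2 Registration is held. So (c) is unavailable.
Exception (d)'s conditions are all satisfied: the audit relates to a pending investigation; a current Standing Approval is held. But applying paragraphs (i)–(j): (i) operates — a current General Clearance is held. (j) does not operate here (no current General Registration is held), so (i) stands. Exception (d) does not apply.
All of (e)'s requirements are met (a written security-exemption finding has been issued; a current Annual Certificate is held). Turning to paragraphs (k)–(q): (k) operates — a current Category 4 Exemption Letter is held. (l) is triggered (a current Tier 1 Clearance is held), but is set aside by (m): (m) operates — the baseline figure is 321, under the 375 limit. (n) would limit (m) — a current General Certificate is held — but (o) sets (n) aside: (o) operates against (n): assessed value is $85,000, below the $117,500 limit. (p), which would lift (o), is not engaged — Samir is not the subject of the audit. (e) is therefore removed.
Every exception is unavailable, so the rule governs.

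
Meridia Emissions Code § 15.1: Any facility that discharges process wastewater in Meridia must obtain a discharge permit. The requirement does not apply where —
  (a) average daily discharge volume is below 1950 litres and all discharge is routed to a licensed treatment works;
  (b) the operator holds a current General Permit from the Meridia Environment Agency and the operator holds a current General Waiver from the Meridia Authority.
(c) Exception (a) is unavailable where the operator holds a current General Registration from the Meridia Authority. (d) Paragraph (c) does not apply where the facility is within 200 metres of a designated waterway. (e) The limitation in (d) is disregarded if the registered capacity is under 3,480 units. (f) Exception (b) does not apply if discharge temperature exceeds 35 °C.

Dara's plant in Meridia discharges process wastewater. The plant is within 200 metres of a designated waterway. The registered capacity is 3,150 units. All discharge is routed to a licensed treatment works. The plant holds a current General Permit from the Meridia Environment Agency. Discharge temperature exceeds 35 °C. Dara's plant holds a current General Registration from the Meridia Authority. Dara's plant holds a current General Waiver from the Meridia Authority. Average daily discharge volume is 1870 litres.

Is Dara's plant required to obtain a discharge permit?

Yes — Dara's plant must obtain a discharge permit.

Exception (a): average daily discharge volume is 1870 litres, below the 1950 litres limit; discharge is routed to a licensed treatment works — every condition holds. But applying paragraphs (c)–(e): (c) applies — a current General Registration is held. (d) applies (the plant is within 200 m of a designated waterway), but is itself disapplied by (e): (e) applies — the registered capacity is 3,150 units, under the 3,480 units limit. Exception (a) does not apply.
Exception (b): a current General Permit is held; a current General Waiver is held — every condition holds. But applying paragraph (f): (f) operates against (b): discharge temperature exceeds 35 °C. Exception (b) does not apply.
Every exception is unavailable, so the rule governs.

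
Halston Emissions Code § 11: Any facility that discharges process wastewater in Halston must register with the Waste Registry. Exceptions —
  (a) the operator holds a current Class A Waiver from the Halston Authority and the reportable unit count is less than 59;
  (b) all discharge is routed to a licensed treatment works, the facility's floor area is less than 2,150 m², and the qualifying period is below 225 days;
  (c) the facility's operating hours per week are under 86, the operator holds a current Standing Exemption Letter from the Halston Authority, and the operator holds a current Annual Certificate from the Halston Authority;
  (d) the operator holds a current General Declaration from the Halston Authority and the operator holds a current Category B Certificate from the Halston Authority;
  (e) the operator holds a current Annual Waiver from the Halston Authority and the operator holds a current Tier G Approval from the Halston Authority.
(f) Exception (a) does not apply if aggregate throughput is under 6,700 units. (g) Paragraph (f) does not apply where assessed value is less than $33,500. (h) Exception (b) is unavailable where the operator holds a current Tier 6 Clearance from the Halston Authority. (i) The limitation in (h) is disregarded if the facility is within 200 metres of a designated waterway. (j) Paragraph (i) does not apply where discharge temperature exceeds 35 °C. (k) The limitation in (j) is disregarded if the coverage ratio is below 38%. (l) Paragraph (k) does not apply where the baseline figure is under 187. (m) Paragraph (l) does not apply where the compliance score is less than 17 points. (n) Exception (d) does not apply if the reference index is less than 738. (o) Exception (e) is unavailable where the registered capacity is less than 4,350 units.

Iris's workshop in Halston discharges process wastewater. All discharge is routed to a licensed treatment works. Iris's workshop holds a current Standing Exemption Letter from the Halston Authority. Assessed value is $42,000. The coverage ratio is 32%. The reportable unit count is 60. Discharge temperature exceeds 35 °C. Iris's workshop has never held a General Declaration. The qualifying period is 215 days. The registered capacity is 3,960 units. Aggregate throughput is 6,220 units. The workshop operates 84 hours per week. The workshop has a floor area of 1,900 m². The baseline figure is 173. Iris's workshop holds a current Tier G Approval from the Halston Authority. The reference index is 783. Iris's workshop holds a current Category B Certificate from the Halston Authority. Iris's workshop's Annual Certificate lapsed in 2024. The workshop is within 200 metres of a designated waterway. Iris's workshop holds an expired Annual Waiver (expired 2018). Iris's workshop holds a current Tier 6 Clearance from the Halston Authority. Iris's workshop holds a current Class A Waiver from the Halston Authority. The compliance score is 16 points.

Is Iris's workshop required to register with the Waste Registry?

No — exception (b) applies; Iris's workshop is not required to register with the Waste Registry.

Exception (a) does not apply: the reportable unit count is 60, not less than 59.
Exception (b)'s conditions are all satisfied: discharge is routed to a licensed treatment works; the facility's floor area is 1,900 m², less than the 2,150 m² limit; the qualifying period is 215 days, below the 225 days limit. As to paragraphs (h)–(m): (h) is triggered (a current Tier 6 Clearance is held), but yields to (i): (i) operates against (h): the workshop is within 200 m of a designated waterway. (j) applies (discharge temperature exceeds 35 °C), but is overridden by (k): (k) operates against (j): the coverage ratio is 32%, below the 38% limit. (l) is triggered (the baseline figure is 173, under the 187 limit), but is displaced by (m): (m) operates — the compliance score is 16 points, less than the 17 points limit. So (b) applies.
Exception (c) fails — the Annual Certificate is not current.
Exception (d) requires that the operator holds a current General Declaration from the Halston Authority; but the General Declaration is not current, so (d) is unavailable.
Exception (e) does not apply: no current Annual Waiver is held.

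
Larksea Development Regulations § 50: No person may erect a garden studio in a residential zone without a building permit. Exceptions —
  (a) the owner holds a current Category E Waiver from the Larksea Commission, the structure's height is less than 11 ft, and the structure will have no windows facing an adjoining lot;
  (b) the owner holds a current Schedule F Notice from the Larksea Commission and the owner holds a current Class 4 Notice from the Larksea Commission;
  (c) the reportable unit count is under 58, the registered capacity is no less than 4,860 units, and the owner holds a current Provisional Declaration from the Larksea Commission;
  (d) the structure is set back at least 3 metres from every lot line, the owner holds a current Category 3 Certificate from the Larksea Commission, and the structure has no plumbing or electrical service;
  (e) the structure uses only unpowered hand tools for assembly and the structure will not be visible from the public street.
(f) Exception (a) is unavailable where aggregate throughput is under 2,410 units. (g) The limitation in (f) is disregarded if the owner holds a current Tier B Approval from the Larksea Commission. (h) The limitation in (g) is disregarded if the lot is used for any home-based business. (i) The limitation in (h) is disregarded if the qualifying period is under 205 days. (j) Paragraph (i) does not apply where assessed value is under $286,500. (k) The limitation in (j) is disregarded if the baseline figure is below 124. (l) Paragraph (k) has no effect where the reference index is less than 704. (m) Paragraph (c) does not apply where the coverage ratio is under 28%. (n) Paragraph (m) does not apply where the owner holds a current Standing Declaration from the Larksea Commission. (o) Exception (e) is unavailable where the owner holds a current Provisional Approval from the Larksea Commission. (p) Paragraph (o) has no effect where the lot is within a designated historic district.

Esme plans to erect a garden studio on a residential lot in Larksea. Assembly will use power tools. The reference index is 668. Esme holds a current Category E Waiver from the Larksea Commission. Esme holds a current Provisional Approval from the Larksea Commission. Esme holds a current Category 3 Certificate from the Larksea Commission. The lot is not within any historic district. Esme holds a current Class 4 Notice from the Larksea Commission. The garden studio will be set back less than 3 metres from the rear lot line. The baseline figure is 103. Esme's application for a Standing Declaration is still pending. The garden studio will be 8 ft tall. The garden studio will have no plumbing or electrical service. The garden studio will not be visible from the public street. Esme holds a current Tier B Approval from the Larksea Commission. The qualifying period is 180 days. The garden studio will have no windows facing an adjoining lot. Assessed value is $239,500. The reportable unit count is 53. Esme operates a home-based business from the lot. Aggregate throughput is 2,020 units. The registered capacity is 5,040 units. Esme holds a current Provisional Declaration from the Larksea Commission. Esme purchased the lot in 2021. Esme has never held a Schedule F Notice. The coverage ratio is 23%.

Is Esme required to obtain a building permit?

Yes — Esme must obtain a building permit.

Exception (a) is satisfied on its face — a current Category E Waiver is held; the structure's height is 8 ft, less than the 11 ft limit; no windows face an adjoining lot. But applying paragraphs (f)–(l): (f) operates against (a): aggregate throughput is 2,020 units, under the 2,410 units limit. (g) would limit (f) — a current Tier B Approval is held — but (h) sets (g) aside: (h) operates against (g): a home-based business operates on the lot. (i) operates (the qualifying period is 180 days, under the 205 days limit), but yields to (j): (j) operates against (i): assessed value is $239,500, under the $286,500 limit. (k) would limit (j) — the baseline figure is 103, below the 124 limit — but (l) sets (k) aside: (l) operates against (k): the reference index is 668, less than the 704 limit. So (a) is unavailable.
Exception (b) fails — there is no Schedule F Notice in force.
Exception (c) is satisfied on its face — the reportable unit count is 53, under the 58 limit; the registered capacity is 5,040 units, meeting the 4,860 units threshold; a current Provisional Declaration is held. Turning to paragraphs (m)–(n): (m) is engaged — the coverage ratio is 23%, under the 28% limit. (n) is not triggered (there is no Standing Declaration in force), so (m) stands. Exception (c) does not apply.
Exception (d) requires that the structure is set back at least 3 metres from every lot line; but the rear setback is under 3 m, so (d) is unavailable.
Exception (e) does not apply: assembly uses power tools.
No exception applies. The general rule governs.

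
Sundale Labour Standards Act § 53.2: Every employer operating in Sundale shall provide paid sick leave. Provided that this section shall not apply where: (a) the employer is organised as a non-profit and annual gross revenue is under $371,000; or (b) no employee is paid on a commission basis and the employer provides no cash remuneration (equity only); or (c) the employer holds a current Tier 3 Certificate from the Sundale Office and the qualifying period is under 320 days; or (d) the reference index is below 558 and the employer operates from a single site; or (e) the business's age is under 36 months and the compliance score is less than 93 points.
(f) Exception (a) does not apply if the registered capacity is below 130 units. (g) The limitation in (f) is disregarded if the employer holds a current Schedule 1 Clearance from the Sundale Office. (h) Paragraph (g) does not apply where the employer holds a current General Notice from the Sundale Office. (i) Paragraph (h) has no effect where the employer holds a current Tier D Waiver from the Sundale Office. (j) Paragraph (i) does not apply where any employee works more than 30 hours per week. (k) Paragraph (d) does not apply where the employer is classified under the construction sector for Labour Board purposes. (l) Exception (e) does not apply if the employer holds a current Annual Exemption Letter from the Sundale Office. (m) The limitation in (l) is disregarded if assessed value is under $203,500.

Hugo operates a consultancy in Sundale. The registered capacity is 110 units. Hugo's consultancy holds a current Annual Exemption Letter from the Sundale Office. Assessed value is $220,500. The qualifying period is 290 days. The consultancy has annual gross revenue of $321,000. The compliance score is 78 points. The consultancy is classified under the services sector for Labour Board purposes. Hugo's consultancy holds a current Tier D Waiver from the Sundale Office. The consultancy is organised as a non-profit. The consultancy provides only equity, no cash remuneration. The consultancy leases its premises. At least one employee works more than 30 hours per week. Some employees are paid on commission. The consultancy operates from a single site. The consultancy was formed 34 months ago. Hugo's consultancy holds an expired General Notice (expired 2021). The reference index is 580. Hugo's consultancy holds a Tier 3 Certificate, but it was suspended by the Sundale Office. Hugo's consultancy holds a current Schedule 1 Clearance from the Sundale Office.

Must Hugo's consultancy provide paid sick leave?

Exception (a)'s conditions are all satisfied: the employer is a non-profit; annual gross revenue is $321,000, under the $371,000 limit. Applying paragraphs (f)–(j): (f) is engaged (the registered capacity is 110 units, below the 130 units limit), but is set aside by (g): (g) is engaged — a current Schedule 1 Clearance is held. (h) is not triggered (there is no General Notice in force), so (g) stands. Exception (a) stands.
Exception (b) does not apply: some employees are paid on commission.
Exception (c) requires that the employer holds a current Tier 3 Certificate from the Sundale Office; but no current Tier 3 Certificate is held, so (c) is unavailable.
Exception (d) fails — the reference index is 580, not below 558.
Exception (e) is satisfied on its face — the business's age is 34 months, under the 36 months limit; the compliance score is 78 points, less than the 93 points limit. But applying paragraphs (l)–(m): (l) operates against (e): a current Annual Exemption Letter is held. (m), which would lift (l), is inapplicable — assessed value is $220,500, not under $203,500. (e) is therefore removed.

No — exception (a) applies; Hugo's consultancy is not required to provide paid sick leave.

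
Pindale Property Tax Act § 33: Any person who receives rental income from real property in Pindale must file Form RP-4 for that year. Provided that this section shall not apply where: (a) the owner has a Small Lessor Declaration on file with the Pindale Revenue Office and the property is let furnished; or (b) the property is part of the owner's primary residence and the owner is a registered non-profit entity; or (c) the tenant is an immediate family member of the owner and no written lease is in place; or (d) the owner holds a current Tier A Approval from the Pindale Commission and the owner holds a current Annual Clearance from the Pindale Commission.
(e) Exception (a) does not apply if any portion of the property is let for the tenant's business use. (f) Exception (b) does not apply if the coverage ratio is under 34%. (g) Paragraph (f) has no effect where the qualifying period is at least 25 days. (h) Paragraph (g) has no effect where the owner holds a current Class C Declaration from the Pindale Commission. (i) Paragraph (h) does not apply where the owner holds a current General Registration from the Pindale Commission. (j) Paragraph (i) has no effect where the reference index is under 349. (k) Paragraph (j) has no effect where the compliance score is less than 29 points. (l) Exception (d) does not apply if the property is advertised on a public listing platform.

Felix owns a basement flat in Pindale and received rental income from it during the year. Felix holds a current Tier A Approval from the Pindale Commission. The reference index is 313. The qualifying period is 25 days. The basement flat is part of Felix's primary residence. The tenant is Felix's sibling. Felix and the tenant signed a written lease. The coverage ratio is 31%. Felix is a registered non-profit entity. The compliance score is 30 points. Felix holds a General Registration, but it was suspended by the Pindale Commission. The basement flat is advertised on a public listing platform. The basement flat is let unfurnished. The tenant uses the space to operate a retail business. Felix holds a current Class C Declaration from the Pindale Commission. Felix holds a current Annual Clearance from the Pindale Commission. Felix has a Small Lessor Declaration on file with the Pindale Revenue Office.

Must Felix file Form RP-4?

Yes — Felix must file Form RP-4.

Exception (a) requires that the property is let furnished; but the property is let unfurnished, so (a) is unavailable.
All of (b)'s requirements are met (the basement flat is part of the primary residence; Felix is a registered non-profit). Turning to paragraphs (f)–(k): (f) operates against (b): the coverage ratio is 31%, under the 34% limit. (g) would limit (f) — the qualifying period is 25 days, meeting the 25 days threshold — but (h) sets (g) aside: (h) operates — a current Class C Declaration is held. (i), which would lift (h), is inapplicable — the General Registration is not current. (b) is therefore removed.
Exception (c) does not apply: a written lease is in place.
Exception (d)'s conditions are all satisfied: a current Tier A Approval is held; a current Annual Clearance is held. However, paragraph (l) must be considered: (l) operates against (d): the property is publicly advertised. So (d) is unavailable.
No exception displaces § 33.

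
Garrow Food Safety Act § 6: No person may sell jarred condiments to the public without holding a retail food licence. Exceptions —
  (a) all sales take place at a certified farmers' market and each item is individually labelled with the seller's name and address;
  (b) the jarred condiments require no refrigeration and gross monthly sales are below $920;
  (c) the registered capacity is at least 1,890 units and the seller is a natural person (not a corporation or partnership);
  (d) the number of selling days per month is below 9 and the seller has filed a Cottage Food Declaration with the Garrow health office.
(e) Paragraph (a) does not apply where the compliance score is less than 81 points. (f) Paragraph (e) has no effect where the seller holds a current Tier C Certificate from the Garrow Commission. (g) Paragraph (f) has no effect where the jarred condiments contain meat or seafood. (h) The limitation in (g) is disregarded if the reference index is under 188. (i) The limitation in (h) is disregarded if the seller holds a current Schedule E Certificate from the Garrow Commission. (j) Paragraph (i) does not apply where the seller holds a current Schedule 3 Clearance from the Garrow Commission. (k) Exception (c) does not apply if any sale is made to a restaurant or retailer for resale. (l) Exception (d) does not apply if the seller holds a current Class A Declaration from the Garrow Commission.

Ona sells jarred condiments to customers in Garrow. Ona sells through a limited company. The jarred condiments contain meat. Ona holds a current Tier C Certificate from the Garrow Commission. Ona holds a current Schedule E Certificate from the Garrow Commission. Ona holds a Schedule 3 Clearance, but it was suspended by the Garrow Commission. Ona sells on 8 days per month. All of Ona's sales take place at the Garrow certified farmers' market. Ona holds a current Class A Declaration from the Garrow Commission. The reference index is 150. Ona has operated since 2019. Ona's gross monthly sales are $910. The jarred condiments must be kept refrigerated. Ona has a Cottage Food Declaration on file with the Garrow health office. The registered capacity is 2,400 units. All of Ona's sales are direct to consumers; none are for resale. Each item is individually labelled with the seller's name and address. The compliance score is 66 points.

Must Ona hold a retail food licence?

Yes — Ona must hold a retail food licence.

Exception (a): all sales are at a certified farmers' market; items are individually labelled — every condition holds. However, paragraphs (e)–(j) must be considered: (e) is engaged — the compliance score is 66 points, less than the 81 points limit. (f) would limit (e) — a current Tier C Certificate is held — but (g) sets (f) aside: (g) operates — the jarred condiments contain meat. (h) is engaged (the reference index is 150, under the 188 limit), but is set aside by (i): (i) operates against (h): a current Schedule E Certificate is held. (j), which would lift (i), is not triggered — the Schedule 3 Clearance is not current. (a) is therefore removed.
Exception (b) fails — the jarred condiments require refrigeration.
Exception (c) does not apply: the seller operates through a limited company.
Exception (d) is satisfied on its face — the number of selling days per month is 8, below the 9 limit; a Cottage Food Declaration is on file. However, paragraph (l) must be considered: (l) is triggered — a current Class A Declaration is held. So (d) is unavailable.
None of the exceptions is available; § 6 applies in full.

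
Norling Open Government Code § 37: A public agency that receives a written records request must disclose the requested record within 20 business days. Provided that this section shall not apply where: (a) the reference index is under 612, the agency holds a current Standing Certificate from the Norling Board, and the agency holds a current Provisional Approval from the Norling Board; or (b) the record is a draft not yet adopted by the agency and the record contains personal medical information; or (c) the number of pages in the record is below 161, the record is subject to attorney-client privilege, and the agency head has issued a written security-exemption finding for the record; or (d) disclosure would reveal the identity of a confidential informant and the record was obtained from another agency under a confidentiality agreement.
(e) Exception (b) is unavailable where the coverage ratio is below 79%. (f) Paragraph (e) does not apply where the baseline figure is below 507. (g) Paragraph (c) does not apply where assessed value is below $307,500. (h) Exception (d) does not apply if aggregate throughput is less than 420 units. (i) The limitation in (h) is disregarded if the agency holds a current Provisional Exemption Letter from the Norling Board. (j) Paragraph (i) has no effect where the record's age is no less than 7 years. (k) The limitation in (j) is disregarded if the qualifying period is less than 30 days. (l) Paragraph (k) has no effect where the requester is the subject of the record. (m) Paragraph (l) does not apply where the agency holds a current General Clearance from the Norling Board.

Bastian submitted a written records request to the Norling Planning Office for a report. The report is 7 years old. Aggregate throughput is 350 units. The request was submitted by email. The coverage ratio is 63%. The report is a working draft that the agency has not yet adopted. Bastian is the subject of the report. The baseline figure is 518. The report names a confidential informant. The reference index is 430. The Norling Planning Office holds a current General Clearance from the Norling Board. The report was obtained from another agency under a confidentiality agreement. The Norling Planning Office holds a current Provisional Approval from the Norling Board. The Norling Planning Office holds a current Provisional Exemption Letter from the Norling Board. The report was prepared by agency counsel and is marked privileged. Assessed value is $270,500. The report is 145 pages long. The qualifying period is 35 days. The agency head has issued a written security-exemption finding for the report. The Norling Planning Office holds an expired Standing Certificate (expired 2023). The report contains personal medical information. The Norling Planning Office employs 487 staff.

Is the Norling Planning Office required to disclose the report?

Yes — the Norling Planning Office must disclose the report.

Exception (a) requires that the agency holds a current Standing Certificate from the Norling Board; but there is no Standing Certificate in force, so (a) is unavailable.
All of (b)'s requirements are met (the report is an unadopted draft; the report contains personal medical information). But: (e) applies — the coverage ratio is 63%, below the 79% limit. (f) is inapplicable (the baseline figure is 518, not below 507), so (e) stands. Exception (b) does not apply.
Exception (c) is satisfied on its face — the number of pages in the record is 145, below the 161 limit; the report is privileged; a written security-exemption finding has been issued. But: (g) applies — assessed value is $270,500, below the $307,500 limit. (c) is therefore removed.
Exception (d) is satisfied on its face — the report names a confidential informant; the report was obtained under a confidentiality agreement. But: (h) is engaged — aggregate throughput is 350 units, less than the 420 units limit. (i) would limit (h) — a current Provisional Exemption Letter is held — but (j) sets (i) aside: (j) applies — the record's age is 7 years, meeting the 7 years threshold. (k), which would lift (j), is not triggered — the qualifying period is 35 days, not less than 30 days. (d) is therefore removed.
No exception displaces § 37.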